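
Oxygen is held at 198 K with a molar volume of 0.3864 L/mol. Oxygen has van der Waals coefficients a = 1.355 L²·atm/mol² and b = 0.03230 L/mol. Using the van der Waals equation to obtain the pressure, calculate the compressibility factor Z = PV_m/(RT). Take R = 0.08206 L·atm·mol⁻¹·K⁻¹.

P = RT/(V_m − b) − a/V_m² = (0.08206)(198)/(0.3864 − 0.03230) − 1.355/(0.3864)²
  = 16.248/0.35410 − 9.0754 = 45.885 − 9.0754 = 36.810 atm
Z = PV_m/(RT) = (36.810)(0.3864)/((0.08206)(198)) = 14.223/16.248 = 0.8754

Z ≈ 0.8754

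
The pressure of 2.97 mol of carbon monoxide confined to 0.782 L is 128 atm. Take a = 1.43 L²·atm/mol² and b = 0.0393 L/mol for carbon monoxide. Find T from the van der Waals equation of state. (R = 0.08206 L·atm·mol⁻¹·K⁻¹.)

T ≈ 405.7 K

T = (P + a n²/V²)(V − nb)/(nR)
P + a n²/V² = 128 + (1.43)(2.97)²/(0.782)² = 148.63 atm
V − nb = 0.782 − (2.97)(0.0393) = 0.66528 L
T = (148.63)(0.66528)/((2.97)(0.08206)) = 405.7 K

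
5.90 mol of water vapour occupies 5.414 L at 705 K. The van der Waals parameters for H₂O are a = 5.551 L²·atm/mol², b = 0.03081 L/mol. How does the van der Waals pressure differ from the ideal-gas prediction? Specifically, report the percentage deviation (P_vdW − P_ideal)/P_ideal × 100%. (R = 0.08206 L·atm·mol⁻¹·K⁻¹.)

-6.98 %

Ideal: P_ideal = nRT/V = (5.90)(0.08206)(705)/5.414 = 63.0455 atm
vdW: P = nRT/(V − nb) − a n²/V² = 341.329/5.23222 − 193.230/29.3114 = 65.2360 − 6.59232 = 58.6437 atm
% deviation = (58.6437 − 63.0455)/63.0455 × 100% = -6.98%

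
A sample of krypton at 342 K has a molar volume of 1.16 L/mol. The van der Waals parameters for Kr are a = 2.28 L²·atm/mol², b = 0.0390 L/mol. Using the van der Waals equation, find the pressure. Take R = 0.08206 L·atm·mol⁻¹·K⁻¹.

P = RT/(V_m − b) − a/V_m²
RT/(V_m − b) = (0.08206)(342)/(1.16 − 0.0390) = 28.065/1.1210 = 25.036 atm
a/V_m² = 2.28/(1.16)² = 1.6944 atm
P = 25.036 − 1.6944 = 23.34 atm

P ≈ 23.34 atm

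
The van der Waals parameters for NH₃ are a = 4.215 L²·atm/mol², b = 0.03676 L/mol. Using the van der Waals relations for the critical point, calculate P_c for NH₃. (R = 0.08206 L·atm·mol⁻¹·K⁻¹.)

For a van der Waals gas, P_c = a/(27b²).
P_c = 4.215/(27×(0.03676)²) = 4.215/0.036485 = 115.5 atm

P_c ≈ 115.5 atm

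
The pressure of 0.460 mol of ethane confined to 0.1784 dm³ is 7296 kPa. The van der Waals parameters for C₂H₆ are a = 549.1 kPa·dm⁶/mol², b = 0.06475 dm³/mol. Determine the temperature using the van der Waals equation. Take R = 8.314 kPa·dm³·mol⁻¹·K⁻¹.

T ≈ 425.4 K

T = (P + a n²/V²)(V − nb)/(nR)
P + a n²/V² = 7296 + (549.1)(0.460)²/(0.1784)² = 10947 kPa
V − nb = 0.1784 − (0.460)(0.06475) = 0.14862 dm³
T = (10947)(0.14862)/((0.460)(8.314)) = 425.4 K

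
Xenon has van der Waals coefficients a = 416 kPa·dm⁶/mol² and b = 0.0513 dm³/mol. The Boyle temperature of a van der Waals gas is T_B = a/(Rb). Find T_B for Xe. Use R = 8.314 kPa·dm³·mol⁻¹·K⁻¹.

For a van der Waals gas the second virial coefficient B₂ = b − a/(RT) vanishes at T_B = a/(Rb).
T_B = 416/(8.314×0.0513) = 416/0.42651 = 975.4 K

T_B ≈ 975.4 K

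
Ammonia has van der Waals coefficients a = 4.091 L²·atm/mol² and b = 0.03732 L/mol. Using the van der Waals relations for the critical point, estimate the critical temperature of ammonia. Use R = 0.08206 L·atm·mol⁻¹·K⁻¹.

For a van der Waals gas, T_c = 8a/(27Rb).
T_c = 8×4.091/(27×0.08206×0.03732) = 32.728/0.082687 = 395.8 K

T_c ≈ 395.8 K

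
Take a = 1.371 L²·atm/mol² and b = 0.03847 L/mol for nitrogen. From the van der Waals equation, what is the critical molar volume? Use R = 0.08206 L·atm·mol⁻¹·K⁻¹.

For a van der Waals gas, V_m,c = 3b.
V_m,c = 3×0.03847 = 0.1154 L/mol

V_m,c ≈ 0.1154 L/mol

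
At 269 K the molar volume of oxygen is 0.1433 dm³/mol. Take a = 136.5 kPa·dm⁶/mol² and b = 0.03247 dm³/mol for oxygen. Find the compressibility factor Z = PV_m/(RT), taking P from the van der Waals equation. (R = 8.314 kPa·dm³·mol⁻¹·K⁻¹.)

Z ≈ 0.8671

P = RT/(V_m − b) − a/V_m² = (8.314)(269)/(0.1433 − 0.03247) − 136.5/(0.1433)²
  = 2236.5/0.11083 − 6647.2 = 20180 − 6647.2 = 13533 kPa
Z = PV_m/(RT) = (13533)(0.1433)/((8.314)(269)) = 1939.3/2236.5 = 0.8671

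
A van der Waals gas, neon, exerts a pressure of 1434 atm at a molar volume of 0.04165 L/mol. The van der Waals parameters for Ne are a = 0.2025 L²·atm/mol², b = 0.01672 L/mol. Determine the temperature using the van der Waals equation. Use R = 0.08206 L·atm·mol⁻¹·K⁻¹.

T ≈ 471.1 K

T = (P + a/V_m²)(V_m − b)/R
P + a/V_m² = 1434 + 0.2025/(0.04165)² = 1550.7 atm
V_m − b = 0.04165 − 0.01672 = 0.024930 L/mol
T = (1550.7)(0.024930)/0.08206 = 471.1 K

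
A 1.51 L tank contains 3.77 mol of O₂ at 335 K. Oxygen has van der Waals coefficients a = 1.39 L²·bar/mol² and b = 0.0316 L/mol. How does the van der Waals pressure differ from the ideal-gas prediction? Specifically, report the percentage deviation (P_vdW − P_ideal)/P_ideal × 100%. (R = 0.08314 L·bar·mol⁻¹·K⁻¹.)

Ideal: P_ideal = nRT/V = (3.77)(0.08314)(335)/1.51 = 69.5375 bar
vdW: P = nRT/(V − nb) − a n²/V² = 105.002/1.39087 − 19.7559/2.28010 = 75.4938 − 8.66449 = 66.8293 bar
% deviation = (66.8293 − 69.5375)/69.5375 × 100% = -3.89%

-3.89 %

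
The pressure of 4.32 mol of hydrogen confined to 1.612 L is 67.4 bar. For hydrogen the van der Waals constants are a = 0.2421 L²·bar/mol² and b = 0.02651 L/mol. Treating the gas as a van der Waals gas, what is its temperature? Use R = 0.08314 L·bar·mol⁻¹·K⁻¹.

T = (P + a n²/V²)(V − nb)/(nR)
P + a n²/V² = 67.4 + (0.2421)(4.32)²/(1.612)² = 69.139 bar
V − nb = 1.612 − (4.32)(0.02651) = 1.4975 L
T = (69.139)(1.4975)/((4.32)(0.08314)) = 288.3 K

T ≈ 288.3 K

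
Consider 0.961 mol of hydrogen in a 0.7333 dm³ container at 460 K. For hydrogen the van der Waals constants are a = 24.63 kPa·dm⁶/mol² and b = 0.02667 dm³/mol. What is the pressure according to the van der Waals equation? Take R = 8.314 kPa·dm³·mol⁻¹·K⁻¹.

P ≈ 5151 kPa

P = nRT/(V − nb) − a n²/V²
nRT/(V − nb) = (0.961)(8.314)(460)/(0.7333 − 0.961×0.02667) = 3675.3/0.70767 = 5193.5 kPa
a n²/V² = (24.63)(0.961)²/(0.7333)² = 42.301 kPa
P = 5193.5 − 42.301 = 5151 kPa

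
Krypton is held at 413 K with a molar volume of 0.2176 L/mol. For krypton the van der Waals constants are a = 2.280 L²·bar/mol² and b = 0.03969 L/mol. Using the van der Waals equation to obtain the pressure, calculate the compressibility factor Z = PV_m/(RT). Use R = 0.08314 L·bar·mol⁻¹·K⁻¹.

P = RT/(V_m − b) − a/V_m² = (0.08314)(413)/(0.2176 − 0.03969) − 2.280/(0.2176)²
  = 34.337/0.17791 − 48.152 = 193.00 − 48.152 = 144.85 bar
Z = PV_m/(RT) = (144.85)(0.2176)/((0.08314)(413)) = 31.519/34.337 = 0.9179

Z ≈ 0.9179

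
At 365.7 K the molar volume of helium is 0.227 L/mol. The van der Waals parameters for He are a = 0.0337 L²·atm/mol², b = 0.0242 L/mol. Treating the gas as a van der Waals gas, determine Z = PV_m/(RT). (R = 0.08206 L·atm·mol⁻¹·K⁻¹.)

Z ≈ 1.114

P = RT/(V_m − b) − a/V_m² = (0.08206)(365.7)/(0.227 − 0.0242) − 0.0337/(0.227)²
  = 30.009/0.20280 − 0.65400 = 147.97 − 0.65400 = 147.32 atm
Z = PV_m/(RT) = (147.32)(0.227)/((0.08206)(365.7)) = 33.442/30.009 = 1.114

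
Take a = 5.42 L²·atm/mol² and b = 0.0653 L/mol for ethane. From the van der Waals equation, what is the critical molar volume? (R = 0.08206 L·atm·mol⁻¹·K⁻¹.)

V_m,c ≈ 0.1959 L/mol

For a van der Waals gas, V_m,c = 3b.
V_m,c = 3×0.0653 = 0.1959 L/mol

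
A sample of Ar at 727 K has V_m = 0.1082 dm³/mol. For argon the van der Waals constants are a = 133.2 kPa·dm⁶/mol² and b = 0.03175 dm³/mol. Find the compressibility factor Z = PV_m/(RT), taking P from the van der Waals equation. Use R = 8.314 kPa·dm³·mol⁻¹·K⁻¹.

Z ≈ 1.212

P = RT/(V_m − b) − a/V_m² = (8.314)(727)/(0.1082 − 0.03175) − 133.2/(0.1082)²
  = 6044.3/0.076450 − 11378 = 79062 − 11378 = 67684 kPa
Z = PV_m/(RT) = (67684)(0.1082)/((8.314)(727)) = 7323.4/6044.3 = 1.212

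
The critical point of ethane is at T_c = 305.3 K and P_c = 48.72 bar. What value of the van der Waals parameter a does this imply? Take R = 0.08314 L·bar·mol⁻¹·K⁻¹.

From T_c = 8a/(27Rb) and P_c = a/(27b²): a = 27 R² T_c²/(64 P_c).
a = 27×(0.08314)²×(305.3)²/(64×48.72) = 17396/3118.1 = 5.579 L²·bar/mol²

a ≈ 5.579 L²·bar/mol²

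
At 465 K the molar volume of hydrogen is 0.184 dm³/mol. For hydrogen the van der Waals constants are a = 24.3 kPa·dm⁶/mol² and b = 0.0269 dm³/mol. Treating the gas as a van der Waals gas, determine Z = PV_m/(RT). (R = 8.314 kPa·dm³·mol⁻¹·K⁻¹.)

P = RT/(V_m − b) − a/V_m² = (8.314)(465)/(0.184 − 0.0269) − 24.3/(0.184)²
  = 3866.0/0.15710 − 717.75 = 24609 − 717.75 = 23891 kPa
Z = PV_m/(RT) = (23891)(0.184)/((8.314)(465)) = 4395.9/3866.0 = 1.137

Z ≈ 1.137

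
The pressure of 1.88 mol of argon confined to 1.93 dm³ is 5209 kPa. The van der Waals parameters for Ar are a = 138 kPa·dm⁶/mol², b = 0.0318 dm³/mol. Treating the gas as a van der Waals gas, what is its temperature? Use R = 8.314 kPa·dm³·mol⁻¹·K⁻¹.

T ≈ 638.9 K

T = (P + a n²/V²)(V − nb)/(nR)
P + a n²/V² = 5209 + (138)(1.88)²/(1.93)² = 5339.9 kPa
V − nb = 1.93 − (1.88)(0.0318) = 1.8702 dm³
T = (5339.9)(1.8702)/((1.88)(8.314)) = 638.9 K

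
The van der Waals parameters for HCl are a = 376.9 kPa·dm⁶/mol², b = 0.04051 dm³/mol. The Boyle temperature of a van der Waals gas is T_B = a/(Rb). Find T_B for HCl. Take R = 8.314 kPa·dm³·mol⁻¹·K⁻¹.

T_B ≈ 1119 K

For a van der Waals gas the second virial coefficient B₂ = b − a/(RT) vanishes at T_B = a/(Rb).
T_B = 376.9/(8.314×0.04051) = 376.9/0.33680 = 1119 K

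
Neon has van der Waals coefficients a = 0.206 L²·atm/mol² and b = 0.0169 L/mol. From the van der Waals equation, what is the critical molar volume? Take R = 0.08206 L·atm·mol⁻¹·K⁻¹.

For a van der Waals gas, V_m,c = 3b.
V_m,c = 3×0.0169 = 0.05070 L/mol

V_m,c ≈ 0.05070 L/mol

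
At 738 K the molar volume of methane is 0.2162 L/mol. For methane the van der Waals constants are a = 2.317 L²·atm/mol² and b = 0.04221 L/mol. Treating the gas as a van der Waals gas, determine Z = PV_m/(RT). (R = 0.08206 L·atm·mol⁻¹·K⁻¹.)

P = RT/(V_m − b) − a/V_m² = (0.08206)(738)/(0.2162 − 0.04221) − 2.317/(0.2162)²
  = 60.560/0.17399 − 49.570 = 348.07 − 49.570 = 298.50 atm
Z = PV_m/(RT) = (298.50)(0.2162)/((0.08206)(738)) = 64.536/60.560 = 1.066

Z ≈ 1.066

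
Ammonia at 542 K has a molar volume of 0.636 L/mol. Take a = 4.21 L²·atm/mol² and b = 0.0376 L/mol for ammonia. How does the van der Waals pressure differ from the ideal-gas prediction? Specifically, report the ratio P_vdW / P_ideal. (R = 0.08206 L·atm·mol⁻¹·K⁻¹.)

Ideal: P_ideal = RT/V_m = (0.08206)(542)/0.636 = 69.9316 atm
vdW: P = RT/(V_m − b) − a/V_m² = 44.4765/0.598400 − 4.21/0.404496 = 74.3257 − 10.4080 = 63.9177 atm
Ratio = 63.9177/69.9316 = 0.9140

P_vdW / P_ideal ≈ 0.9140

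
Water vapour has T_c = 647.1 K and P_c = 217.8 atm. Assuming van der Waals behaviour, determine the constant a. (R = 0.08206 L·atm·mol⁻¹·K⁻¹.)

From T_c = 8a/(27Rb) and P_c = a/(27b²): a = 27 R² T_c²/(64 P_c).
a = 27×(0.08206)²×(647.1)²/(64×217.8) = 76132/13939 = 5.462 L²·atm/mol²

a ≈ 5.462 L²·atm/mol²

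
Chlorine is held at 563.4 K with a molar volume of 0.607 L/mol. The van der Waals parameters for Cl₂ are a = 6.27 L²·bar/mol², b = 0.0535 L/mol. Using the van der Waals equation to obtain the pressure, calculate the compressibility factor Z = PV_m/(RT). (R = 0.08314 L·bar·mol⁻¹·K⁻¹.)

P = RT/(V_m − b) − a/V_m² = (0.08314)(563.4)/(0.607 − 0.0535) − 6.27/(0.607)²
  = 46.841/0.55350 − 17.017 = 84.627 − 17.017 = 67.610 bar
Z = PV_m/(RT) = (67.610)(0.607)/((0.08314)(563.4)) = 41.039/46.841 = 0.8761

Z ≈ 0.8761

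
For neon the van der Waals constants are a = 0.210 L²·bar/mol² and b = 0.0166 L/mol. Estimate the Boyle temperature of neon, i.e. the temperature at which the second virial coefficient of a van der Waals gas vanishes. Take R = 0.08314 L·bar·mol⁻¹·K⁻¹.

For a van der Waals gas the second virial coefficient B₂ = b − a/(RT) vanishes at T_B = a/(Rb).
T_B = 0.210/(0.08314×0.0166) = 0.210/0.0013801 = 152.2 K

T_B ≈ 152.2 K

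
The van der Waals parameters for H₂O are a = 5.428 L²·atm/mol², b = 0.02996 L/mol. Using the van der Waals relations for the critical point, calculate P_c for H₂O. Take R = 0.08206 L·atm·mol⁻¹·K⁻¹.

P_c ≈ 224.0 atm

For a van der Waals gas, P_c = a/(27b²).
P_c = 5.428/(27×(0.02996)²) = 5.428/0.024235 = 224.0 atm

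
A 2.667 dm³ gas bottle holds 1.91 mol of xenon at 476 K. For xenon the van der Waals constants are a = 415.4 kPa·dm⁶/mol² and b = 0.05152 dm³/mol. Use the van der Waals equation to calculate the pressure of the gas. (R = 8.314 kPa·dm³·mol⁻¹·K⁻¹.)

P ≈ 2730 kPa

P = nRT/(V − nb) − a n²/V²
nRT/(V − nb) = (1.91)(8.314)(476)/(2.667 − 1.91×0.05152) = 7558.8/2.5686 = 2942.8 kPa
a n²/V² = (415.4)(1.91)²/(2.667)² = 213.05 kPa
P = 2942.8 − 213.05 = 2730 kPa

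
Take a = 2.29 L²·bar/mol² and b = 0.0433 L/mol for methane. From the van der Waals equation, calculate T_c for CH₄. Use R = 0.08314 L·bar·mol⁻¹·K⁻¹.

T_c ≈ 188.5 K

For a van der Waals gas, T_c = 8a/(27Rb).
T_c = 8×2.29/(27×0.08314×0.0433) = 18.320/0.097199 = 188.5 K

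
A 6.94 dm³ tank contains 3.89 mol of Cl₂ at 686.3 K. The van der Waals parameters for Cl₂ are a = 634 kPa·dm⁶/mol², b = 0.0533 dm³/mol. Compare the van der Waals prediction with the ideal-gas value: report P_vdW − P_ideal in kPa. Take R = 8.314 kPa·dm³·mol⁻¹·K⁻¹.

Ideal: P_ideal = nRT/V = (3.89)(8.314)(686.3)/6.94 = 3198.26 kPa
vdW: P = nRT/(V − nb) − a n²/V² = 22195.9/6.73266 − 9593.75/48.1636 = 3296.75 − 199.191 = 3097.56 kPa
ΔP = 3097.56 − 3198.26 = -100.7 kPa

ΔP ≈ -100.7 kPa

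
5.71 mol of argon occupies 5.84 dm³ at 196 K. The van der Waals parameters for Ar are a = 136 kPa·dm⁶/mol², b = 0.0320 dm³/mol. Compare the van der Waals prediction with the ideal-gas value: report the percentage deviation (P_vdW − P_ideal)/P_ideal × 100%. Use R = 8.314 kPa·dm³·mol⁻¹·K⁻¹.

Ideal: P_ideal = nRT/V = (5.71)(8.314)(196)/5.84 = 1593.27 kPa
vdW: P = nRT/(V − nb) − a n²/V² = 9304.70/5.65728 − 4434.16/34.1056 = 1644.73 − 130.013 = 1514.72 kPa
% deviation = (1514.72 − 1593.27)/1593.27 × 100% = -4.93%

-4.93 %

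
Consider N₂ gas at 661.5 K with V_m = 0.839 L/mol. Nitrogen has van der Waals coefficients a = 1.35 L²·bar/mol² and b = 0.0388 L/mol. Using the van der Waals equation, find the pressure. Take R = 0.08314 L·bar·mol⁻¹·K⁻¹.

P ≈ 66.81 bar

P = RT/(V_m − b) − a/V_m²
RT/(V_m − b) = (0.08314)(661.5)/(0.839 − 0.0388) = 54.997/0.80020 = 68.729 bar
a/V_m² = 1.35/(0.839)² = 1.9178 bar
P = 68.729 − 1.9178 = 66.81 bar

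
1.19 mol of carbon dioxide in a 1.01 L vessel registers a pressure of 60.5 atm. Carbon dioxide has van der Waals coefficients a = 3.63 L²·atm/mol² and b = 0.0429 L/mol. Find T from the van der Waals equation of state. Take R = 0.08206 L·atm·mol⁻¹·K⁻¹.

T = (P + a n²/V²)(V − nb)/(nR)
P + a n²/V² = 60.5 + (3.63)(1.19)²/(1.01)² = 65.539 atm
V − nb = 1.01 − (1.19)(0.0429) = 0.95895 L
T = (65.539)(0.95895)/((1.19)(0.08206)) = 643.6 K

T ≈ 643.6 K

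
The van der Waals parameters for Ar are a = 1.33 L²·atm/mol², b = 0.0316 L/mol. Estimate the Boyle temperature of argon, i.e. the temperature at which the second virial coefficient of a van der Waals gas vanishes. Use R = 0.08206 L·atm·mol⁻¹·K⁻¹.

For a van der Waals gas the second virial coefficient B₂ = b − a/(RT) vanishes at T_B = a/(Rb).
T_B = 1.33/(0.08206×0.0316) = 1.33/0.0025931 = 512.9 K

T_B ≈ 512.9 K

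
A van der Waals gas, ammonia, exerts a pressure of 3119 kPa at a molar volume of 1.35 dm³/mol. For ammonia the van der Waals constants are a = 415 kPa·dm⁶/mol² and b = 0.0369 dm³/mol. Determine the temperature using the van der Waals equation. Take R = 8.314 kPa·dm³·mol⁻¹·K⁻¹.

T ≈ 528.6 K

T = (P + a/V_m²)(V_m − b)/R
P + a/V_m² = 3119 + 415/(1.35)² = 3346.7 kPa
V_m − b = 1.35 − 0.0369 = 1.3131 dm³/mol
T = (3346.7)(1.3131)/8.314 = 528.6 K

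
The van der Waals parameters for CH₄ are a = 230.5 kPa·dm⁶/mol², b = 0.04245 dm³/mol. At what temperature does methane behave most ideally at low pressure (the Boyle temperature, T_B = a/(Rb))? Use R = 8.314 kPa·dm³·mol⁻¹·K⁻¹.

T_B ≈ 653.1 K

For a van der Waals gas the second virial coefficient B₂ = b − a/(RT) vanishes at T_B = a/(Rb).
T_B = 230.5/(8.314×0.04245) = 230.5/0.35293 = 653.1 K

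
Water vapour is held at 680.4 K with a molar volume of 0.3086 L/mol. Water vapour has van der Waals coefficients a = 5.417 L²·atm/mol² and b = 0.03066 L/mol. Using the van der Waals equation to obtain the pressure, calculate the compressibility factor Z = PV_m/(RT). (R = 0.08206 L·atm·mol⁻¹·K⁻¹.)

P = RT/(V_m − b) − a/V_m² = (0.08206)(680.4)/(0.3086 − 0.03066) − 5.417/(0.3086)²
  = 55.834/0.27794 − 56.881 = 200.89 − 56.881 = 144.01 atm
Z = PV_m/(RT) = (144.01)(0.3086)/((0.08206)(680.4)) = 44.441/55.834 = 0.7959

Z ≈ 0.7959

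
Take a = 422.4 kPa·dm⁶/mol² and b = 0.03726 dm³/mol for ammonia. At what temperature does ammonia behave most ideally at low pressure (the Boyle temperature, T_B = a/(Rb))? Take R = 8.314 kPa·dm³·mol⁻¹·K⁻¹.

T_B ≈ 1364 K

For a van der Waals gas the second virial coefficient B₂ = b − a/(RT) vanishes at T_B = a/(Rb).
T_B = 422.4/(8.314×0.03726) = 422.4/0.30978 = 1364 K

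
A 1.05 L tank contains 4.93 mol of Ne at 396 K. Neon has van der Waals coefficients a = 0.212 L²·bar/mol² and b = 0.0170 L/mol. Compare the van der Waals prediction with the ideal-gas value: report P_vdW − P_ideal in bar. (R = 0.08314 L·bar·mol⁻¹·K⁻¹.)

Ideal: P_ideal = nRT/V = (4.93)(0.08314)(396)/1.05 = 154.583 bar
vdW: P = nRT/(V − nb) − a n²/V² = 162.313/0.966190 − 5.15264/1.10250 = 167.993 − 4.67360 = 163.319 bar
ΔP = 163.319 − 154.583 = 8.74 bar

ΔP ≈ 8.74 bar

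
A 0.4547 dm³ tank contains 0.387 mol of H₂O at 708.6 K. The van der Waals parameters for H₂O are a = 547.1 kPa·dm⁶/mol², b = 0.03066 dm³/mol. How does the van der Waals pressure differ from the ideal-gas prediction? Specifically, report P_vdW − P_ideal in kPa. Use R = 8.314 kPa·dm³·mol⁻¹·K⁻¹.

Ideal: P_ideal = nRT/V = (0.387)(8.314)(708.6)/0.4547 = 5014.15 kPa
vdW: P = nRT/(V − nb) − a n²/V² = 2279.93/0.442835 − 81.9386/0.206752 = 5148.49 − 396.313 = 4752.18 kPa
ΔP = 4752.18 − 5014.15 = -262.0 kPa

ΔP ≈ -262.0 kPa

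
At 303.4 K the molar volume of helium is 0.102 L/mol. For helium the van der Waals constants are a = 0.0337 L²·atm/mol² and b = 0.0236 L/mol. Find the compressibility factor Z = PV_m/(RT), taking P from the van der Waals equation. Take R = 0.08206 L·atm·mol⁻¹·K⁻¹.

P = RT/(V_m − b) − a/V_m² = (0.08206)(303.4)/(0.102 − 0.0236) − 0.0337/(0.102)²
  = 24.897/0.078400 − 3.2391 = 317.56 − 3.2391 = 314.32 atm
Z = PV_m/(RT) = (314.32)(0.102)/((0.08206)(303.4)) = 32.061/24.897 = 1.288

Z ≈ 1.288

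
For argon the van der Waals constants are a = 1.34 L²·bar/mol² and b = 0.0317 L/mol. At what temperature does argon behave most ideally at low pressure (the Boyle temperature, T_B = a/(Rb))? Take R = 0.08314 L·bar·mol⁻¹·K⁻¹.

T_B ≈ 508.4 K

For a van der Waals gas the second virial coefficient B₂ = b − a/(RT) vanishes at T_B = a/(Rb).
T_B = 1.34/(0.08314×0.0317) = 1.34/0.0026355 = 508.4 K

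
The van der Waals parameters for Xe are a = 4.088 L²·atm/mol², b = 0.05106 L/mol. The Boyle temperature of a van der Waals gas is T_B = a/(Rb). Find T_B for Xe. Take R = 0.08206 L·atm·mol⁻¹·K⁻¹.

For a van der Waals gas the second virial coefficient B₂ = b − a/(RT) vanishes at T_B = a/(Rb).
T_B = 4.088/(0.08206×0.05106) = 4.088/0.0041900 = 975.7 K

T_B ≈ 975.7 K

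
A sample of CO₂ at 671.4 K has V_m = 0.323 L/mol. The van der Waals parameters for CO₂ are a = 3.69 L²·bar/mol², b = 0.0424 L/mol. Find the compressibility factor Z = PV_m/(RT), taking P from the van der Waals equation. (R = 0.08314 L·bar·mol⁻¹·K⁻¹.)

P = RT/(V_m − b) − a/V_m² = (0.08314)(671.4)/(0.323 − 0.0424) − 3.69/(0.323)²
  = 55.820/0.28060 − 35.369 = 198.93 − 35.369 = 163.56 bar
Z = PV_m/(RT) = (163.56)(0.323)/((0.08314)(671.4)) = 52.830/55.820 = 0.9464

Z ≈ 0.9464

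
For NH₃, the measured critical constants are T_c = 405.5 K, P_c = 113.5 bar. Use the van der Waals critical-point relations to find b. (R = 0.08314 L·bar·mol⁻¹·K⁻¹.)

b ≈ 0.03713 L/mol

From T_c = 8a/(27Rb) and P_c = a/(27b²): b = R T_c/(8 P_c).
b = (0.08314)(405.5)/(8×113.5) = 33.713/908.00 = 0.03713 L/mol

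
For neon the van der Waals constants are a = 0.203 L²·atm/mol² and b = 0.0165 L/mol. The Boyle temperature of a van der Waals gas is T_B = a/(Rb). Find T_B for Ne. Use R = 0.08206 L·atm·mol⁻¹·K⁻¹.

T_B ≈ 149.9 K

For a van der Waals gas the second virial coefficient B₂ = b − a/(RT) vanishes at T_B = a/(Rb).
T_B = 0.203/(0.08206×0.0165) = 0.203/0.0013540 = 149.9 K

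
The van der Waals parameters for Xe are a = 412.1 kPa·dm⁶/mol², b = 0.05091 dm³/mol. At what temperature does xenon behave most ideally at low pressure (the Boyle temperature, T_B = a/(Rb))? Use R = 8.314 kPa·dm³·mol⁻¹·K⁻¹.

T_B ≈ 973.6 K

For a van der Waals gas the second virial coefficient B₂ = b − a/(RT) vanishes at T_B = a/(Rb).
T_B = 412.1/(8.314×0.05091) = 412.1/0.42327 = 973.6 K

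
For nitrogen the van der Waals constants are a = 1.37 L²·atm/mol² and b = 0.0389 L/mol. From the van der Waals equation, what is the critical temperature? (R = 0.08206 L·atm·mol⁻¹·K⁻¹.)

For a van der Waals gas, T_c = 8a/(27Rb).
T_c = 8×1.37/(27×0.08206×0.0389) = 10.960/0.086188 = 127.2 K

T_c ≈ 127.2 K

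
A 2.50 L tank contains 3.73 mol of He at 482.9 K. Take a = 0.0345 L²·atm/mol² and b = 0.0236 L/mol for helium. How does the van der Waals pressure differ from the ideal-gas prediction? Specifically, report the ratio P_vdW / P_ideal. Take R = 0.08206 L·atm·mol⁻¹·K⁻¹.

P_vdW / P_ideal ≈ 1.035

Ideal: P_ideal = nRT/V = (3.73)(0.08206)(482.9)/2.50 = 59.1231 atm
vdW: P = nRT/(V − nb) − a n²/V² = 147.808/2.41197 − 0.479995/6.25000 = 61.2810 − 0.0767992 = 61.2042 atm
Ratio = 61.2042/59.1231 = 1.035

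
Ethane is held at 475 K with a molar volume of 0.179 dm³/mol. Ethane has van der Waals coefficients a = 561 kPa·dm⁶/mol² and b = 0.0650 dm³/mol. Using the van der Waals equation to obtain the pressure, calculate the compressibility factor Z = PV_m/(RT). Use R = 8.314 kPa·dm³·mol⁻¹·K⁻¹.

P = RT/(V_m − b) − a/V_m² = (8.314)(475)/(0.179 − 0.0650) − 561/(0.179)²
  = 3949.2/0.11400 − 17509 = 34642 − 17509 = 17133 kPa
Z = PV_m/(RT) = (17133)(0.179)/((8.314)(475)) = 3066.8/3949.2 = 0.7766

Z ≈ 0.7766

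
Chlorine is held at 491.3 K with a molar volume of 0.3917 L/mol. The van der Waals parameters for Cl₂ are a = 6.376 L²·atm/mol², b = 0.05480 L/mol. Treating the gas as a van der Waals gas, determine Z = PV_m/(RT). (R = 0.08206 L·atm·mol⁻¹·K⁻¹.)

P = RT/(V_m − b) − a/V_m² = (0.08206)(491.3)/(0.3917 − 0.05480) − 6.376/(0.3917)²
  = 40.316/0.33690 − 41.557 = 119.67 − 41.557 = 78.11 atm
Z = PV_m/(RT) = (78.11)(0.3917)/((0.08206)(491.3)) = 30.596/40.316 = 0.7589

Z ≈ 0.7589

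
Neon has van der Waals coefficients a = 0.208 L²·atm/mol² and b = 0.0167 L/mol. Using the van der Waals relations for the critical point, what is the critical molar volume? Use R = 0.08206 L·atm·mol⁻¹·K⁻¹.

For a van der Waals gas, V_m,c = 3b.
V_m,c = 3×0.0167 = 0.05010 L/mol

V_m,c ≈ 0.05010 L/mol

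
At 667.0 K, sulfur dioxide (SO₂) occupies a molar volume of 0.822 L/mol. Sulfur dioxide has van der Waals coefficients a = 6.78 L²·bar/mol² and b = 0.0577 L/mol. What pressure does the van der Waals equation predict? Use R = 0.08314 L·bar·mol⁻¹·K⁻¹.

P = RT/(V_m − b) − a/V_m²
RT/(V_m − b) = (0.08314)(667.0)/(0.822 − 0.0577) = 55.454/0.76430 = 72.555 bar
a/V_m² = 6.78/(0.822)² = 10.034 bar
P = 72.555 − 10.034 = 62.52 bar

P ≈ 62.52 bar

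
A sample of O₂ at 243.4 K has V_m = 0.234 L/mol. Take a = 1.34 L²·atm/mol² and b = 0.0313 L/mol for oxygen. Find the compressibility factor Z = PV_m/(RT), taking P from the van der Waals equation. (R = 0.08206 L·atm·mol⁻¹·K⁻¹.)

Z ≈ 0.8677

P = RT/(V_m − b) − a/V_m² = (0.08206)(243.4)/(0.234 − 0.0313) − 1.34/(0.234)²
  = 19.973/0.20270 − 24.472 = 98.535 − 24.472 = 74.063 atm
Z = PV_m/(RT) = (74.063)(0.234)/((0.08206)(243.4)) = 17.331/19.973 = 0.8677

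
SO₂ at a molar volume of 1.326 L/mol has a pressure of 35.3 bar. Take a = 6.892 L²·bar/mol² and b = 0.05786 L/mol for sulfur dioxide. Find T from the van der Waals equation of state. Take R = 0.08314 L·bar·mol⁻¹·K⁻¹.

T ≈ 598.2 K

T = (P + a/V_m²)(V_m − b)/R
P + a/V_m² = 35.3 + 6.892/(1.326)² = 39.220 bar
V_m − b = 1.326 − 0.05786 = 1.2681 L/mol
T = (39.220)(1.2681)/0.08314 = 598.2 K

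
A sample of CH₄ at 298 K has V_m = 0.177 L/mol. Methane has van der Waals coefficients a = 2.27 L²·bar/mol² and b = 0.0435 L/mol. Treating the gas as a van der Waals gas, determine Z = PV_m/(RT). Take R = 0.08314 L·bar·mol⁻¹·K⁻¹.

P = RT/(V_m − b) − a/V_m² = (0.08314)(298)/(0.177 − 0.0435) − 2.27/(0.177)²
  = 24.776/0.13350 − 72.457 = 185.59 − 72.457 = 113.13 bar
Z = PV_m/(RT) = (113.13)(0.177)/((0.08314)(298)) = 20.024/24.776 = 0.8082

Z ≈ 0.8082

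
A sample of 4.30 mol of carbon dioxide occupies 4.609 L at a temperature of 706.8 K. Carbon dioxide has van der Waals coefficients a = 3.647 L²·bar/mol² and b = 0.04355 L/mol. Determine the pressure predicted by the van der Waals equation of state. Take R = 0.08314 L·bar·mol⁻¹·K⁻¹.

P = nRT/(V − nb) − a n²/V²
nRT/(V − nb) = (4.30)(0.08314)(706.8)/(4.609 − 4.30×0.04355) = 252.68/4.4217 = 57.145 bar
a n²/V² = (3.647)(4.30)²/(4.609)² = 3.1744 bar
P = 57.145 − 3.1744 = 53.97 bar

P ≈ 53.97 bar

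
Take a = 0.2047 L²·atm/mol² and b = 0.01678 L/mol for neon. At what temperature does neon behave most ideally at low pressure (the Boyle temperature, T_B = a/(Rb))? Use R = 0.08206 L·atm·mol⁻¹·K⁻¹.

T_B ≈ 148.7 K

For a van der Waals gas the second virial coefficient B₂ = b − a/(RT) vanishes at T_B = a/(Rb).
T_B = 0.2047/(0.08206×0.01678) = 0.2047/0.0013770 = 148.7 K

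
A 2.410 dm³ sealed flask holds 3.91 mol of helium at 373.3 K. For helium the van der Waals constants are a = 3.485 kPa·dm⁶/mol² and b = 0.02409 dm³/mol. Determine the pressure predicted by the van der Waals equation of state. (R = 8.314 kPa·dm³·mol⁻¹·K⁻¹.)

P ≈ 5231 kPa

P = nRT/(V − nb) − a n²/V²
nRT/(V − nb) = (3.91)(8.314)(373.3)/(2.410 − 3.91×0.02409) = 12135/2.3158 = 5240.1 kPa
a n²/V² = (3.485)(3.91)²/(2.410)² = 9.1732 kPa
P = 5240.1 − 9.1732 = 5231 kPa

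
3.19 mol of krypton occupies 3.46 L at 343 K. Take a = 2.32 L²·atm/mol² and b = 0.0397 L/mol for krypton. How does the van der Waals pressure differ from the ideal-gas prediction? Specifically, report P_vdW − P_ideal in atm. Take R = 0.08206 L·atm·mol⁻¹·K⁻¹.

ΔP ≈ -0.986 atm

Ideal: P_ideal = nRT/V = (3.19)(0.08206)(343)/3.46 = 25.9502 atm
vdW: P = nRT/(V − nb) − a n²/V² = 89.7876/3.33336 − 23.6086/11.9716 = 26.9361 − 1.97205 = 24.9641 atm
ΔP = 24.9641 − 25.9502 = -0.986 atm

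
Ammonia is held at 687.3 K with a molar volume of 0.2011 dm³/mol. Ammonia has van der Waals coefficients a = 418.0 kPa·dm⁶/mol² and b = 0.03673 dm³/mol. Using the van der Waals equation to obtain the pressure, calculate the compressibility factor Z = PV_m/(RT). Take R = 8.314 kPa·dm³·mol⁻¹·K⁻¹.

P = RT/(V_m − b) − a/V_m² = (8.314)(687.3)/(0.2011 − 0.03673) − 418.0/(0.2011)²
  = 5714.2/0.16437 − 10336 = 34764 − 10336 = 24428 kPa
Z = PV_m/(RT) = (24428)(0.2011)/((8.314)(687.3)) = 4912.5/5714.2 = 0.8597

Z ≈ 0.8597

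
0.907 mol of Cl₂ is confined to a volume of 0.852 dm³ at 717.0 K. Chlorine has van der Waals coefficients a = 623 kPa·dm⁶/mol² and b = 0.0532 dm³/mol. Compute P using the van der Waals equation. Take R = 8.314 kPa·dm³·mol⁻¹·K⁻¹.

P = nRT/(V − nb) − a n²/V²
nRT/(V − nb) = (0.907)(8.314)(717.0)/(0.852 − 0.907×0.0532) = 5406.8/0.80375 = 6727.0 kPa
a n²/V² = (623)(0.907)²/(0.852)² = 706.03 kPa
P = 6727.0 − 706.03 = 6021 kPa

P ≈ 6021 kPa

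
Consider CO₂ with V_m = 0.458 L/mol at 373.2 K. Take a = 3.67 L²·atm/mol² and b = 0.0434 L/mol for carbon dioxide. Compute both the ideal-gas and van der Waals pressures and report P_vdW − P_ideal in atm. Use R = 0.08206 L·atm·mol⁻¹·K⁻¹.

ΔP ≈ -10.50 atm

Ideal: P_ideal = RT/V_m = (0.08206)(373.2)/0.458 = 66.8664 atm
vdW: P = RT/(V_m − b) − a/V_m² = 30.6248/0.414600 − 3.67/0.209764 = 73.8659 − 17.4959 = 56.3700 atm
ΔP = 56.3700 − 66.8664 = -10.50 atm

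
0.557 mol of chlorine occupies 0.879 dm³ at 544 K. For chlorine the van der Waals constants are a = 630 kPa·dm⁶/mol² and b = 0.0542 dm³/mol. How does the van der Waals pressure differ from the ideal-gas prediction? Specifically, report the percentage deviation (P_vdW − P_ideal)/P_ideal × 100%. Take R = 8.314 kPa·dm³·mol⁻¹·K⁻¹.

-5.27 %

Ideal: P_ideal = nRT/V = (0.557)(8.314)(544)/0.879 = 2865.99 kPa
vdW: P = nRT/(V − nb) − a n²/V² = 2519.21/0.848811 − 195.457/0.772641 = 2967.93 − 252.973 = 2714.96 kPa
% deviation = (2714.96 − 2865.99)/2865.99 × 100% = -5.27%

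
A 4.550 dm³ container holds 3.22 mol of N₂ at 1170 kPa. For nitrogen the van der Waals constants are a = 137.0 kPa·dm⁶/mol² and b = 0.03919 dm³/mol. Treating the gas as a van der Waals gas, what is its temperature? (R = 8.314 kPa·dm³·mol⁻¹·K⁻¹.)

T ≈ 204.7 K

T = (P + a n²/V²)(V − nb)/(nR)
P + a n²/V² = 1170 + (137.0)(3.22)²/(4.550)² = 1238.6 kPa
V − nb = 4.550 − (3.22)(0.03919) = 4.4238 dm³
T = (1238.6)(4.4238)/((3.22)(8.314)) = 204.7 K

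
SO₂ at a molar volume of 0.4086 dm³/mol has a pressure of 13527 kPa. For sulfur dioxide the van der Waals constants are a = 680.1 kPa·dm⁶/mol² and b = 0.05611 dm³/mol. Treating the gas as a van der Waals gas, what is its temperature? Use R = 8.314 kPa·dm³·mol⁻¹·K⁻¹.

T ≈ 746.2 K

T = (P + a/V_m²)(V_m − b)/R
P + a/V_m² = 13527 + 680.1/(0.4086)² = 17601 kPa
V_m − b = 0.4086 − 0.05611 = 0.35249 dm³/mol
T = (17601)(0.35249)/8.314 = 746.2 K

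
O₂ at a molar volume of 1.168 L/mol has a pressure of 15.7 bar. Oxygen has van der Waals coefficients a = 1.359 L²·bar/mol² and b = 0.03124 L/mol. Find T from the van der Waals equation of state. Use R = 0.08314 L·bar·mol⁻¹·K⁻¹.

T = (P + a/V_m²)(V_m − b)/R
P + a/V_m² = 15.7 + 1.359/(1.168)² = 16.696 bar
V_m − b = 1.168 − 0.03124 = 1.1368 L/mol
T = (16.696)(1.1368)/0.08314 = 228.3 K

T ≈ 228.3 K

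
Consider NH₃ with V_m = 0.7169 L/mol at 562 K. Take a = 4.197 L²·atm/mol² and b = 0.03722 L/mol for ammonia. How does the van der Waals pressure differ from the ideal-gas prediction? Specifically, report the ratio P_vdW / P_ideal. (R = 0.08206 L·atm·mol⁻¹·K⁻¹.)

Ideal: P_ideal = RT/V_m = (0.08206)(562)/0.7169 = 64.3294 atm
vdW: P = RT/(V_m − b) − a/V_m² = 46.1177/0.679680 − 4.197/0.513946 = 67.8521 − 8.16623 = 59.6859 atm
Ratio = 59.6859/64.3294 = 0.9278

P_vdW / P_ideal ≈ 0.9278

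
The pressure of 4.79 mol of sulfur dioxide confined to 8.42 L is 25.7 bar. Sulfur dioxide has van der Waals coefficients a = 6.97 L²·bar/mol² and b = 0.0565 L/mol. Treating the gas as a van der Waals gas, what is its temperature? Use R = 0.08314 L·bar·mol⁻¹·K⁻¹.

T = (P + a n²/V²)(V − nb)/(nR)
P + a n²/V² = 25.7 + (6.97)(4.79)²/(8.42)² = 27.956 bar
V − nb = 8.42 − (4.79)(0.0565) = 8.1494 L
T = (27.956)(8.1494)/((4.79)(0.08314)) = 572.1 K

T ≈ 572.1 K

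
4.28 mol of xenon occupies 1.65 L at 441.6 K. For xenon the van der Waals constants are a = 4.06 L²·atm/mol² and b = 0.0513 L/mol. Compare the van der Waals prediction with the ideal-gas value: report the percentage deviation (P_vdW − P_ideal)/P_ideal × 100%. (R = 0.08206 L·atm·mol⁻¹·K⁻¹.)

Ideal: P_ideal = nRT/V = (4.28)(0.08206)(441.6)/1.65 = 93.9984 atm
vdW: P = nRT/(V − nb) − a n²/V² = 155.097/1.43044 − 74.3727/2.72250 = 108.426 − 27.3178 = 81.108 atm
% deviation = (81.108 − 93.9984)/93.9984 × 100% = -13.71%

-13.71 %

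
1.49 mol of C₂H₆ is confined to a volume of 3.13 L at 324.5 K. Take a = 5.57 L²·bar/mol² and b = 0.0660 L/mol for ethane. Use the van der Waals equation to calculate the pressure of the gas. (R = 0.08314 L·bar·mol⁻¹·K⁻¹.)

P ≈ 12.00 bar

P = nRT/(V − nb) − a n²/V²
nRT/(V − nb) = (1.49)(0.08314)(324.5)/(3.13 − 1.49×0.0660) = 40.199/3.0317 = 13.260 bar
a n²/V² = (5.57)(1.49)²/(3.13)² = 1.2622 bar
P = 13.260 − 1.2622 = 12.00 bar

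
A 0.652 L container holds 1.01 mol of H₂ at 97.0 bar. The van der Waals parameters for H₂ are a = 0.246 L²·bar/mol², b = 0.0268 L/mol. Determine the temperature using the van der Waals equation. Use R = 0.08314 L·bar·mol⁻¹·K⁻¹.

T ≈ 726.3 K

T = (P + a n²/V²)(V − nb)/(nR)
P + a n²/V² = 97.0 + (0.246)(1.01)²/(0.652)² = 97.590 bar
V − nb = 0.652 − (1.01)(0.0268) = 0.62493 L
T = (97.590)(0.62493)/((1.01)(0.08314)) = 726.3 K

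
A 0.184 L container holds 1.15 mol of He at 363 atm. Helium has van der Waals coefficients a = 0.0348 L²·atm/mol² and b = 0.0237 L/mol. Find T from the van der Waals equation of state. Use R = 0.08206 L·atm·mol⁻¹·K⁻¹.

T ≈ 605.2 K

T = (P + a n²/V²)(V − nb)/(nR)
P + a n²/V² = 363 + (0.0348)(1.15)²/(0.184)² = 364.36 atm
V − nb = 0.184 − (1.15)(0.0237) = 0.15675 L
T = (364.36)(0.15675)/((1.15)(0.08206)) = 605.2 K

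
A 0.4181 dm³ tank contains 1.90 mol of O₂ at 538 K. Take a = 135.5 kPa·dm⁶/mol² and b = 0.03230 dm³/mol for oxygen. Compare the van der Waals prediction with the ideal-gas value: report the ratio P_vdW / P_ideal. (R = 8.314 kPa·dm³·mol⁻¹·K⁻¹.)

Ideal: P_ideal = nRT/V = (1.90)(8.314)(538)/0.4181 = 20326.6 kPa
vdW: P = nRT/(V − nb) − a n²/V² = 8498.57/0.356730 − 489.155/0.174808 = 23823.5 − 2798.24 = 21025.3 kPa
Ratio = 21025.3/20326.6 = 1.034

P_vdW / P_ideal ≈ 1.034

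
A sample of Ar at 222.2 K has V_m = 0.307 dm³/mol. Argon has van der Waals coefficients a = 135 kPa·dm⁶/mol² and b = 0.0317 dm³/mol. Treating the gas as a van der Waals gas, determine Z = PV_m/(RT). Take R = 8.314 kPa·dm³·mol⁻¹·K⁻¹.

P = RT/(V_m − b) − a/V_m² = (8.314)(222.2)/(0.307 − 0.0317) − 135/(0.307)²
  = 1847.4/0.27530 − 1432.4 = 6710.5 − 1432.4 = 5278.1 kPa
Z = PV_m/(RT) = (5278.1)(0.307)/((8.314)(222.2)) = 1620.4/1847.4 = 0.8771

Z ≈ 0.8771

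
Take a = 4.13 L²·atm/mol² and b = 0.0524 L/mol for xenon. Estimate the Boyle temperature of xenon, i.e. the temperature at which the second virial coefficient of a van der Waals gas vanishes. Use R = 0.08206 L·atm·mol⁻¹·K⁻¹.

For a van der Waals gas the second virial coefficient B₂ = b − a/(RT) vanishes at T_B = a/(Rb).
T_B = 4.13/(0.08206×0.0524) = 4.13/0.0042999 = 960.5 K

T_B ≈ 960.5 K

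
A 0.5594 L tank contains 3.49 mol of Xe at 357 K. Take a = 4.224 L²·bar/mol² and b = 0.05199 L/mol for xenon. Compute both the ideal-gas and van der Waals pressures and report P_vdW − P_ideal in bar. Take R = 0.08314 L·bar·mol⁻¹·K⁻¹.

ΔP ≈ -75.51 bar

Ideal: P_ideal = nRT/V = (3.49)(0.08314)(357)/0.5594 = 185.175 bar
vdW: P = nRT/(V − nb) − a n²/V² = 103.587/0.377955 − 51.4487/0.312928 = 274.072 − 164.411 = 109.661 bar
ΔP = 109.661 − 185.175 = -75.51 bar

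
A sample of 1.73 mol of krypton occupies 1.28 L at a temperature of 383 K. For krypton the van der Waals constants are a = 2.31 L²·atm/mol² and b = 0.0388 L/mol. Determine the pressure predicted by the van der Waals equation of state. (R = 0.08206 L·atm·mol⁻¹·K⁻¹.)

P = nRT/(V − nb) − a n²/V²
nRT/(V − nb) = (1.73)(0.08206)(383)/(1.28 − 1.73×0.0388) = 54.372/1.2129 = 44.828 atm
a n²/V² = (2.31)(1.73)²/(1.28)² = 4.2197 atm
P = 44.828 − 4.2197 = 40.61 atm

P ≈ 40.61 atm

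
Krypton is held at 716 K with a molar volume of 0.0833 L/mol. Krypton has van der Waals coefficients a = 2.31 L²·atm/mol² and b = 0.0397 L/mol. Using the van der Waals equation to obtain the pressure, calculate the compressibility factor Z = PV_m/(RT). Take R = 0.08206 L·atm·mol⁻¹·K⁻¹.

Z ≈ 1.439

P = RT/(V_m − b) − a/V_m² = (0.08206)(716)/(0.0833 − 0.0397) − 2.31/(0.0833)²
  = 58.755/0.043600 − 332.91 = 1347.6 − 332.91 = 1014.7 atm
Z = PV_m/(RT) = (1014.7)(0.0833)/((0.08206)(716)) = 84.525/58.755 = 1.439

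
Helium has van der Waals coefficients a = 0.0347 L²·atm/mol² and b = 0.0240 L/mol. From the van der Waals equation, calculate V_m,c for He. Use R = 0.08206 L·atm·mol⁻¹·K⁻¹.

V_m,c ≈ 0.07200 L/mol

For a van der Waals gas, V_m,c = 3b.
V_m,c = 3×0.0240 = 0.07200 L/mol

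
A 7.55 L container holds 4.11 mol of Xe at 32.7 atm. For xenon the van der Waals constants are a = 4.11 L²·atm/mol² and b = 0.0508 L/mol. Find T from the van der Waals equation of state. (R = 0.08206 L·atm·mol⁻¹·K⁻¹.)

T = (P + a n²/V²)(V − nb)/(nR)
P + a n²/V² = 32.7 + (4.11)(4.11)²/(7.55)² = 33.918 atm
V − nb = 7.55 − (4.11)(0.0508) = 7.3412 L
T = (33.918)(7.3412)/((4.11)(0.08206)) = 738.3 K

T ≈ 738.3 K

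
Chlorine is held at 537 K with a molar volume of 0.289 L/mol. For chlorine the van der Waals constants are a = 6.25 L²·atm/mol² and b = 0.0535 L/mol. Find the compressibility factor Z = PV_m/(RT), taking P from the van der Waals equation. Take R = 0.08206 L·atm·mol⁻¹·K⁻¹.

P = RT/(V_m − b) − a/V_m² = (0.08206)(537)/(0.289 − 0.0535) − 6.25/(0.289)²
  = 44.066/0.23550 − 74.831 = 187.12 − 74.831 = 112.29 atm
Z = PV_m/(RT) = (112.29)(0.289)/((0.08206)(537)) = 32.452/44.066 = 0.7364

Z ≈ 0.7364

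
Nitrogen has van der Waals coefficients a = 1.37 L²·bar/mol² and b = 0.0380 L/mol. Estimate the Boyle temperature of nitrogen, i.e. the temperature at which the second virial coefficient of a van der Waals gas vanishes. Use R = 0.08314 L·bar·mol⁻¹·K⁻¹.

T_B ≈ 433.6 K

For a van der Waals gas the second virial coefficient B₂ = b − a/(RT) vanishes at T_B = a/(Rb).
T_B = 1.37/(0.08314×0.0380) = 1.37/0.0031593 = 433.6 K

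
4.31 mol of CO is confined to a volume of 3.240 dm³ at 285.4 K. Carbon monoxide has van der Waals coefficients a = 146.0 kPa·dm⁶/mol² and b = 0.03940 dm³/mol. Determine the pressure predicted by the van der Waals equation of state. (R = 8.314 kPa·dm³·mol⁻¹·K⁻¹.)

P = nRT/(V − nb) − a n²/V²
nRT/(V − nb) = (4.31)(8.314)(285.4)/(3.240 − 4.31×0.03940) = 10227/3.0702 = 3331.1 kPa
a n²/V² = (146.0)(4.31)²/(3.240)² = 258.36 kPa
P = 3331.1 − 258.36 = 3073 kPa

P ≈ 3073 kPa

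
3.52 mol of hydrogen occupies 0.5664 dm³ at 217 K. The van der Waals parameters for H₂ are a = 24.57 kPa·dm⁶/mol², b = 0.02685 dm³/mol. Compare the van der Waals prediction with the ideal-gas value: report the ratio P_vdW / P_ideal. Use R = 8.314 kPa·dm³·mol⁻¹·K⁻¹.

Ideal: P_ideal = nRT/V = (3.52)(8.314)(217)/0.5664 = 11212.2 kPa
vdW: P = nRT/(V − nb) − a n²/V² = 6350.57/0.471888 − 304.432/0.320809 = 13457.8 − 948.951 = 12508.8 kPa
Ratio = 12508.8/11212.2 = 1.116

P_vdW / P_ideal ≈ 1.116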